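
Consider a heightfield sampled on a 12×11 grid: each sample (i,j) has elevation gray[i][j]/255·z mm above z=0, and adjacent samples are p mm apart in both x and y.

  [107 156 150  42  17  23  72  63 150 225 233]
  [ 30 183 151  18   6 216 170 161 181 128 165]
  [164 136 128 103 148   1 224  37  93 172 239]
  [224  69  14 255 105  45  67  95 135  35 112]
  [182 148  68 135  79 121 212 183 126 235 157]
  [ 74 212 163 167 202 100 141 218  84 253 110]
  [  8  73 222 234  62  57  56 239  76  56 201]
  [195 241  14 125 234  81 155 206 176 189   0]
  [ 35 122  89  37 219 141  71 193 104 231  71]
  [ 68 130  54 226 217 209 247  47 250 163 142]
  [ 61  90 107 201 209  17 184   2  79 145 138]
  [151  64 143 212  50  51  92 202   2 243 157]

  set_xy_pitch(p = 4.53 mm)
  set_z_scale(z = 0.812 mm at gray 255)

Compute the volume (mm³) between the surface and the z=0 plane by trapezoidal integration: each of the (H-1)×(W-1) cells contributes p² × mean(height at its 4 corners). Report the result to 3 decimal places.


height_mm = gray/255 × 0.812; cell vol = 4.53² × mean(4 corners)
unit = 4.53² × 0.812 / (4×255) = 0.0163362 mm³ per gray-sum
row 0: Σ corner-gray over 10 cells = 4759  → 77.7442
row 1: Σ corner-gray over 10 cells = 5110  → 83.4782
row 2: Σ corner-gray over 10 cells = 4463  → 72.9087
row 3: Σ corner-gray over 10 cells = 4929  → 80.5214
row 4: Σ corner-gray over 10 cells = 6217  → 101.5624
row 5: Σ corner-gray over 10 cells = 5623  → 91.8587
row 6: Σ corner-gray over 10 cells = 5396  → 88.1504
row 7: Σ corner-gray over 10 cells = 5557  → 90.7805
row 8: Σ corner-gray over 10 cells = 5816  → 95.0116
row 9: Σ corner-gray over 10 cells = 5563  → 90.8785
row 10: Σ corner-gray over 10 cells = 4693  → 76.6660
Σ rows: total corner-gray = 58126  → 949.5606 mm³

949.561


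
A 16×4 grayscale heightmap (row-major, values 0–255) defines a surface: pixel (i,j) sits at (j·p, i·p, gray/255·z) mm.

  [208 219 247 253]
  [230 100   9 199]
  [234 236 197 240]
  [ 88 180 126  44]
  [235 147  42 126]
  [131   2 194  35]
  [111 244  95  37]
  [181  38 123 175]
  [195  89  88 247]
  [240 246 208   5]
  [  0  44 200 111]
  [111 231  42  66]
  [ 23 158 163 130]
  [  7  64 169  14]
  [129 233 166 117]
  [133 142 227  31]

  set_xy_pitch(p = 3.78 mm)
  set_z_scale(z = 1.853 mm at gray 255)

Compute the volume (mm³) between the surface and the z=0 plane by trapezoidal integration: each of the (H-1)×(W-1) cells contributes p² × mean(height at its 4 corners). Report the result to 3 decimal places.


637.329

height_mm = gray/255 × 1.853; cell vol = 3.78² × mean(4 corners)
unit = 3.78² × 1.853 / (4×255) = 0.0259573 mm³ per gray-sum
row 0: Σ corner-gray over 3 cells = 2040  → 52.9528
row 1: Σ corner-gray over 3 cells = 1987  → 51.5771
row 2: Σ corner-gray over 3 cells = 2084  → 54.0949
row 3: Σ corner-gray over 3 cells = 1483  → 38.4946
row 4: Σ corner-gray over 3 cells = 1297  → 33.6666
row 5: Σ corner-gray over 3 cells = 1384  → 35.9248
row 6: Σ corner-gray over 3 cells = 1504  → 39.0397
row 7: Σ corner-gray over 3 cells = 1474  → 38.2610
row 8: Σ corner-gray over 3 cells = 1949  → 50.5907
row 9: Σ corner-gray over 3 cells = 1752  → 45.4771
row 10: Σ corner-gray over 3 cells = 1322  → 34.3155
row 11: Σ corner-gray over 3 cells = 1518  → 39.4031
row 12: Σ corner-gray over 3 cells = 1282  → 33.2772
row 13: Σ corner-gray over 3 cells = 1531  → 39.7406
row 14: Σ corner-gray over 3 cells = 1946  → 50.5128
Σ rows: total corner-gray = 24553  → 637.3286 mm³


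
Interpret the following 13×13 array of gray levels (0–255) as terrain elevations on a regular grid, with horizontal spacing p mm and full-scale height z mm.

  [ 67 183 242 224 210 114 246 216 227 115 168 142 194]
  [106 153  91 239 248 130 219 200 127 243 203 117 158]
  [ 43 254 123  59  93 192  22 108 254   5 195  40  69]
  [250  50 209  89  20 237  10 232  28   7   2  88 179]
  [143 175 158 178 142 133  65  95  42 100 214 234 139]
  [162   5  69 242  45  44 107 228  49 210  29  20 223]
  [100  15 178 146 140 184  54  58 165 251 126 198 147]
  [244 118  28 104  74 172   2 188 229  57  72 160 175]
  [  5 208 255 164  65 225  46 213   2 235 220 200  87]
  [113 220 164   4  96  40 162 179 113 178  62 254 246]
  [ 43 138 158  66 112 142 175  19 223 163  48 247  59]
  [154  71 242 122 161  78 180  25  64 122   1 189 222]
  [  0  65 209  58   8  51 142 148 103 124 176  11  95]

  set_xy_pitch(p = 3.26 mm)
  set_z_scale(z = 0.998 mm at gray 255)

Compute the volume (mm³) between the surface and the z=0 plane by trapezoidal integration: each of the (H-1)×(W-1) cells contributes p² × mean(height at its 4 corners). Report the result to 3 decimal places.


784.225

height_mm = gray/255 × 0.998; cell vol = 3.26² × mean(4 corners)
unit = 3.26² × 0.998 / (4×255) = 0.0103984 mm³ per gray-sum
row 0: Σ corner-gray over 12 cells = 8639  → 89.8316
row 1: Σ corner-gray over 12 cells = 7006  → 72.8510
row 2: Σ corner-gray over 12 cells = 5175  → 53.8116
row 3: Σ corner-gray over 12 cells = 5727  → 59.5515
row 4: Σ corner-gray over 12 cells = 5835  → 60.6745
row 5: Σ corner-gray over 12 cells = 5758  → 59.8739
row 6: Σ corner-gray over 12 cells = 6104  → 63.4717
row 7: Σ corner-gray over 12 cells = 6585  → 68.4733
row 8: Σ corner-gray over 12 cells = 7061  → 73.4229
row 9: Σ corner-gray over 12 cells = 6387  → 66.4144
row 10: Σ corner-gray over 12 cells = 5970  → 62.0783
row 11: Σ corner-gray over 12 cells = 5171  → 53.7700
Σ rows: total corner-gray = 75418  → 784.2248 mm³


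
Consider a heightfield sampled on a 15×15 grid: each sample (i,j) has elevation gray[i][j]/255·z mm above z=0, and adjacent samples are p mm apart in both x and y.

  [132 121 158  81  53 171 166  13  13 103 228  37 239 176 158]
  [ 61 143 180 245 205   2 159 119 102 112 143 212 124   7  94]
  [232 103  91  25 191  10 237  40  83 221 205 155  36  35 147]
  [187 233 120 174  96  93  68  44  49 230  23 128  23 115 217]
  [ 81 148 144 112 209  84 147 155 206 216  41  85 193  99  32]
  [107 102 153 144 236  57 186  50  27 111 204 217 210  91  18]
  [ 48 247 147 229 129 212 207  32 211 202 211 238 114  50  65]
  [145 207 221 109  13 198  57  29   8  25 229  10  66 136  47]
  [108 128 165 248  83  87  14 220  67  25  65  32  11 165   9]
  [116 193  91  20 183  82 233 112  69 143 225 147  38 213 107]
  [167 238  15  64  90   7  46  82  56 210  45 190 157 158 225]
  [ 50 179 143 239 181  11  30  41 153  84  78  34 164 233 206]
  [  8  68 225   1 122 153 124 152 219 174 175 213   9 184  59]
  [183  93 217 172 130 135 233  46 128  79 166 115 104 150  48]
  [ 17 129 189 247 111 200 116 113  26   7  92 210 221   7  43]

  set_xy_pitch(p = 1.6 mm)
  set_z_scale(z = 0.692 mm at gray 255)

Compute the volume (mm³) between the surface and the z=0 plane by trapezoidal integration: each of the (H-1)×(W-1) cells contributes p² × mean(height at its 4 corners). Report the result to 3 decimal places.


169.534

height_mm = gray/255 × 0.692; cell vol = 1.6² × mean(4 corners)
unit = 1.6² × 0.692 / (4×255) = 0.00173678 mm³ per gray-sum
row 0: Σ corner-gray over 14 cells = 7069  → 12.2773
row 1: Σ corner-gray over 14 cells = 6904  → 11.9908
row 2: Σ corner-gray over 14 cells = 6439  → 11.1832
row 3: Σ corner-gray over 14 cells = 6987  → 12.1349
row 4: Σ corner-gray over 14 cells = 7492  → 13.0120
row 5: Σ corner-gray over 14 cells = 8272  → 14.3667
row 6: Σ corner-gray over 14 cells = 7379  → 12.8157
row 7: Σ corner-gray over 14 cells = 5545  → 9.6305
row 8: Σ corner-gray over 14 cells = 6458  → 11.2162
row 9: Σ corner-gray over 14 cells = 6829  → 11.8605
row 10: Σ corner-gray over 14 cells = 6504  → 11.2960
row 11: Σ corner-gray over 14 cells = 7101  → 12.3329
row 12: Σ corner-gray over 14 cells = 7472  → 12.9773
row 13: Σ corner-gray over 14 cells = 7163  → 12.4406
Σ rows: total corner-gray = 97614  → 169.5345 mm³


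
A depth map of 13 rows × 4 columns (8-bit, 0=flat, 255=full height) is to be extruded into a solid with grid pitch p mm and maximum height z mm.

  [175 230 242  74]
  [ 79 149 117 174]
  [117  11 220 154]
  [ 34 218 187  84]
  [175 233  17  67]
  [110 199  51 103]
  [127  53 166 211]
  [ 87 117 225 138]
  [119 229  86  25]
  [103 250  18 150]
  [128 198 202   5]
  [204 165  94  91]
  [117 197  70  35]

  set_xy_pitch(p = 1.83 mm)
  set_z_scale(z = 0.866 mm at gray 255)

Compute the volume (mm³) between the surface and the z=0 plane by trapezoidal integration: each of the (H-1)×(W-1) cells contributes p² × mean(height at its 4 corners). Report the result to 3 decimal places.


height_mm = gray/255 × 0.866; cell vol = 1.83² × mean(4 corners)
unit = 1.83² × 0.866 / (4×255) = 0.00284328 mm³ per gray-sum
row 0: Σ corner-gray over 3 cells = 1978  → 5.6240
row 1: Σ corner-gray over 3 cells = 1518  → 4.3161
row 2: Σ corner-gray over 3 cells = 1661  → 4.7227
row 3: Σ corner-gray over 3 cells = 1670  → 4.7483
row 4: Σ corner-gray over 3 cells = 1455  → 4.1370
row 5: Σ corner-gray over 3 cells = 1489  → 4.2336
row 6: Σ corner-gray over 3 cells = 1685  → 4.7909
row 7: Σ corner-gray over 3 cells = 1683  → 4.7852
row 8: Σ corner-gray over 3 cells = 1563  → 4.4440
row 9: Σ corner-gray over 3 cells = 1722  → 4.8961
row 10: Σ corner-gray over 3 cells = 1746  → 4.9644
row 11: Σ corner-gray over 3 cells = 1499  → 4.2621
Σ rows: total corner-gray = 19669  → 55.9245 mm³

55.925


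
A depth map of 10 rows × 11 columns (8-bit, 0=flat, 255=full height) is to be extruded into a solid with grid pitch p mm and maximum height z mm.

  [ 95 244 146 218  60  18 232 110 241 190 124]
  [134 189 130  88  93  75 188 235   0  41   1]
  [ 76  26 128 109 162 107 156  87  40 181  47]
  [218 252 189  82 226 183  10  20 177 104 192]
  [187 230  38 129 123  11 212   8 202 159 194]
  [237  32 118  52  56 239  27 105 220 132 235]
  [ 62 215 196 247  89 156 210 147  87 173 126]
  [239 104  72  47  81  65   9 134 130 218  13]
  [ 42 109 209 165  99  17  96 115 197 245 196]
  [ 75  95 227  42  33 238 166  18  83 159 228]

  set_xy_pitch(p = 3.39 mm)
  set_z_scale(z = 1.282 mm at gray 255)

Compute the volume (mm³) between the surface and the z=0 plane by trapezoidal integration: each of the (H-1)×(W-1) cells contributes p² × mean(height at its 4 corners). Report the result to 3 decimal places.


height_mm = gray/255 × 1.282; cell vol = 3.39² × mean(4 corners)
unit = 3.39² × 1.282 / (4×255) = 0.014444 mm³ per gray-sum
row 0: Σ corner-gray over 10 cells = 5350  → 77.2754
row 1: Σ corner-gray over 10 cells = 4328  → 62.5136
row 2: Σ corner-gray over 10 cells = 5011  → 72.3788
row 3: Σ corner-gray over 10 cells = 5501  → 79.4564
row 4: Σ corner-gray over 10 cells = 5039  → 72.7833
row 5: Σ corner-gray over 10 cells = 5662  → 81.7819
row 6: Σ corner-gray over 10 cells = 5200  → 75.1088
row 7: Σ corner-gray over 10 cells = 4714  → 68.0890
row 8: Σ corner-gray over 10 cells = 5167  → 74.6321
Σ rows: total corner-gray = 45972  → 664.0192 mm³

664.019


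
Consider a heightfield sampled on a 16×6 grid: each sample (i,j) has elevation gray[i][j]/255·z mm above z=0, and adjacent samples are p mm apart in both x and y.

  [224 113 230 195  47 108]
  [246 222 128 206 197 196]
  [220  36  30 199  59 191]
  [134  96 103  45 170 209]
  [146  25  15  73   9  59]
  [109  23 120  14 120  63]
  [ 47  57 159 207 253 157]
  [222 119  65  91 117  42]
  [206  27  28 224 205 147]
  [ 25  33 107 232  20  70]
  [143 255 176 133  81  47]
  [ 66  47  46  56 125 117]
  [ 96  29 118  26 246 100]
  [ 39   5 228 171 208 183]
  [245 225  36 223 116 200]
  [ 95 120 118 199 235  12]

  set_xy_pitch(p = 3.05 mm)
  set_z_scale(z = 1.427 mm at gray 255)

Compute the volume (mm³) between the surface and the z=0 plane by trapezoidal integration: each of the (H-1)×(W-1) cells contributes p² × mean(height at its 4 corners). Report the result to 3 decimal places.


height_mm = gray/255 × 1.427; cell vol = 3.05² × mean(4 corners)
unit = 3.05² × 1.427 / (4×255) = 0.0130144 mm³ per gray-sum
row 0: Σ corner-gray over 5 cells = 3450  → 44.8996
row 1: Σ corner-gray over 5 cells = 3007  → 39.1342
row 2: Σ corner-gray over 5 cells = 2230  → 29.0221
row 3: Σ corner-gray over 5 cells = 1620  → 21.0833
row 4: Σ corner-gray over 5 cells = 1175  → 15.2919
row 5: Σ corner-gray over 5 cells = 2282  → 29.6988
row 6: Σ corner-gray over 5 cells = 2604  → 33.8894
row 7: Σ corner-gray over 5 cells = 2369  → 30.8311
row 8: Σ corner-gray over 5 cells = 2200  → 28.6316
row 9: Σ corner-gray over 5 cells = 2359  → 30.7009
row 10: Σ corner-gray over 5 cells = 2211  → 28.7748
row 11: Σ corner-gray over 5 cells = 1765  → 22.9704
row 12: Σ corner-gray over 5 cells = 2480  → 32.2757
row 13: Σ corner-gray over 5 cells = 3091  → 40.2274
row 14: Σ corner-gray over 5 cells = 3096  → 40.2925
Σ rows: total corner-gray = 35939  → 467.7238 mm³

467.724


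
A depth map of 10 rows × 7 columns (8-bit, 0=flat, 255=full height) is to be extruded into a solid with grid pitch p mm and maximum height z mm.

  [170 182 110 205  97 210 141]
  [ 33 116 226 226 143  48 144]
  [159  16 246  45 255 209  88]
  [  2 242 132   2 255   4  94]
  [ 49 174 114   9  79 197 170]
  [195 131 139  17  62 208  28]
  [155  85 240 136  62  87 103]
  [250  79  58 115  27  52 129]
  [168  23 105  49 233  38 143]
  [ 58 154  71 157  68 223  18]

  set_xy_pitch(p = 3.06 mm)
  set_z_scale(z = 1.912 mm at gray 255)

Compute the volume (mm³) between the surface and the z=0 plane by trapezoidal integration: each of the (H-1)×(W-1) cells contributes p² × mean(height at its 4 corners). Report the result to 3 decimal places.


454.548

height_mm = gray/255 × 1.912; cell vol = 3.06² × mean(4 corners)
unit = 3.06² × 1.912 / (4×255) = 0.0175522 mm³ per gray-sum
row 0: Σ corner-gray over 6 cells = 3614  → 63.4335
row 1: Σ corner-gray over 6 cells = 3484  → 61.1517
row 2: Σ corner-gray over 6 cells = 3155  → 55.3771
row 3: Σ corner-gray over 6 cells = 2731  → 47.9349
row 4: Σ corner-gray over 6 cells = 2702  → 47.4259
row 5: Σ corner-gray over 6 cells = 2815  → 49.4093
row 6: Σ corner-gray over 6 cells = 2519  → 44.2139
row 7: Σ corner-gray over 6 cells = 2248  → 39.4573
row 8: Σ corner-gray over 6 cells = 2629  → 46.1446
Σ rows: total corner-gray = 25897  → 454.5483 mm³


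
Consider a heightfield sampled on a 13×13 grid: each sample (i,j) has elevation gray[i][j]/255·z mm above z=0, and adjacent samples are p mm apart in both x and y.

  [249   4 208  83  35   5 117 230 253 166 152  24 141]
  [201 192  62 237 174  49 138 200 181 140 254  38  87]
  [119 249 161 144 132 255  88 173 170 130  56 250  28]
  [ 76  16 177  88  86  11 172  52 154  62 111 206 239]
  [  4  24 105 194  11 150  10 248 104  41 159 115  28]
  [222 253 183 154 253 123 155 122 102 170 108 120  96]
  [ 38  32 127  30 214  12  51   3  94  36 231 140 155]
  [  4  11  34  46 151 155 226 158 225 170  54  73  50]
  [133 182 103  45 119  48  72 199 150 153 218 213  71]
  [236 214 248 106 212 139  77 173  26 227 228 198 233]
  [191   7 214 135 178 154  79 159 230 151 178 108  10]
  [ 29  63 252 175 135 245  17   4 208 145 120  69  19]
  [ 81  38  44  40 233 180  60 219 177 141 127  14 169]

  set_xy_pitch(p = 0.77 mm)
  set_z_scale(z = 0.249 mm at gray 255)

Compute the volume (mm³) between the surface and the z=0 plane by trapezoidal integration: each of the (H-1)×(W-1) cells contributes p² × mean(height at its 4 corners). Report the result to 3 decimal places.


height_mm = gray/255 × 0.249; cell vol = 0.77² × mean(4 corners)
unit = 0.77² × 0.249 / (4×255) = 0.000144737 mm³ per gray-sum
row 0: Σ corner-gray over 12 cells = 6562  → 0.9498
row 1: Σ corner-gray over 12 cells = 7381  → 1.0683
row 2: Σ corner-gray over 12 cells = 6348  → 0.9188
row 3: Σ corner-gray over 12 cells = 4939  → 0.7149
row 4: Σ corner-gray over 12 cells = 6158  → 0.8913
row 5: Σ corner-gray over 12 cells = 5937  → 0.8593
row 6: Σ corner-gray over 12 cells = 4793  → 0.6937
row 7: Σ corner-gray over 12 cells = 5868  → 0.8493
row 8: Σ corner-gray over 12 cells = 7373  → 1.0671
row 9: Σ corner-gray over 12 cells = 7552  → 1.0931
row 10: Σ corner-gray over 12 cells = 6301  → 0.9120
row 11: Σ corner-gray over 12 cells = 5710  → 0.8265
Σ rows: total corner-gray = 74922  → 10.8440 mm³

10.844


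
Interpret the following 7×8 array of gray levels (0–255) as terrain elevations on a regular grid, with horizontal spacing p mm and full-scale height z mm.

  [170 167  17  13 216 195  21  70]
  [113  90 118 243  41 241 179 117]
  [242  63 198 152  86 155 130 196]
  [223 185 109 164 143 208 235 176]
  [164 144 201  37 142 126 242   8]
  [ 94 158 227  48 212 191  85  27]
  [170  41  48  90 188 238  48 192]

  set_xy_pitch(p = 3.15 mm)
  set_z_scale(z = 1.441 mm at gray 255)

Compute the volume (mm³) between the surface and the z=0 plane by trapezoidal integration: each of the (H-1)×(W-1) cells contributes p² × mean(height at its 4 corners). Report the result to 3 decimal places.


337.805

height_mm = gray/255 × 1.441; cell vol = 3.15² × mean(4 corners)
unit = 3.15² × 1.441 / (4×255) = 0.014018 mm³ per gray-sum
row 0: Σ corner-gray over 7 cells = 3552  → 49.7918
row 1: Σ corner-gray over 7 cells = 4060  → 56.9129
row 2: Σ corner-gray over 7 cells = 4493  → 62.9827
row 3: Σ corner-gray over 7 cells = 4443  → 62.2818
row 4: Σ corner-gray over 7 cells = 3919  → 54.9364
row 5: Σ corner-gray over 7 cells = 3631  → 50.8992
Σ rows: total corner-gray = 24098  → 337.8049 mm³


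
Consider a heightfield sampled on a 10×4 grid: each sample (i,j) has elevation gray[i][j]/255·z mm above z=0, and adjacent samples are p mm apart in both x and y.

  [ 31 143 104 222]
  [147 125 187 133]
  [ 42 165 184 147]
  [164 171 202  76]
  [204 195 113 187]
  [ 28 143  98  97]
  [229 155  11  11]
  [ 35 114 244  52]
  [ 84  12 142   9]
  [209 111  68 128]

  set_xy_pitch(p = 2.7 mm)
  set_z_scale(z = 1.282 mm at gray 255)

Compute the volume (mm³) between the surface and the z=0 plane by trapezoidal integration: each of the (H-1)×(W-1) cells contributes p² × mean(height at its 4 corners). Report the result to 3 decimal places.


126.223

height_mm = gray/255 × 1.282; cell vol = 2.7² × mean(4 corners)
unit = 2.7² × 1.282 / (4×255) = 0.00916253 mm³ per gray-sum
row 0: Σ corner-gray over 3 cells = 1651  → 15.1273
row 1: Σ corner-gray over 3 cells = 1791  → 16.4101
row 2: Σ corner-gray over 3 cells = 1873  → 17.1614
row 3: Σ corner-gray over 3 cells = 1993  → 18.2609
row 4: Σ corner-gray over 3 cells = 1614  → 14.7883
row 5: Σ corner-gray over 3 cells = 1179  → 10.8026
row 6: Σ corner-gray over 3 cells = 1375  → 12.5985
row 7: Σ corner-gray over 3 cells = 1204  → 11.0317
row 8: Σ corner-gray over 3 cells = 1096  → 10.0421
Σ rows: total corner-gray = 13776  → 126.2230 mm³


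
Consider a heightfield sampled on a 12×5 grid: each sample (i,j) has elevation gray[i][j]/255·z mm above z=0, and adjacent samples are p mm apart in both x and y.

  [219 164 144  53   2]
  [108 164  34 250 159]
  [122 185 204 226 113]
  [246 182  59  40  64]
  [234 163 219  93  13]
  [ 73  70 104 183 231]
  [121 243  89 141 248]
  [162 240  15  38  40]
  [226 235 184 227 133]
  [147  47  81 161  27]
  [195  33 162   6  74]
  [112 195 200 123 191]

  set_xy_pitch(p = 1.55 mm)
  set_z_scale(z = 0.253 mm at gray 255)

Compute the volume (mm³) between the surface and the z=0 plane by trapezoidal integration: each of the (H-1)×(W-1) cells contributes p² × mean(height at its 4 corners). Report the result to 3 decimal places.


height_mm = gray/255 × 0.253; cell vol = 1.55² × mean(4 corners)
unit = 1.55² × 0.253 / (4×255) = 0.000595914 mm³ per gray-sum
row 0: Σ corner-gray over 4 cells = 2106  → 1.2550
row 1: Σ corner-gray over 4 cells = 2628  → 1.5661
row 2: Σ corner-gray over 4 cells = 2337  → 1.3927
row 3: Σ corner-gray over 4 cells = 2069  → 1.2329
row 4: Σ corner-gray over 4 cells = 2215  → 1.3199
row 5: Σ corner-gray over 4 cells = 2333  → 1.3903
row 6: Σ corner-gray over 4 cells = 2103  → 1.2532
row 7: Σ corner-gray over 4 cells = 2439  → 1.4534
row 8: Σ corner-gray over 4 cells = 2403  → 1.4320
row 9: Σ corner-gray over 4 cells = 1423  → 0.8480
row 10: Σ corner-gray over 4 cells = 2010  → 1.1978
Σ rows: total corner-gray = 24066  → 14.3413 mm³

14.341


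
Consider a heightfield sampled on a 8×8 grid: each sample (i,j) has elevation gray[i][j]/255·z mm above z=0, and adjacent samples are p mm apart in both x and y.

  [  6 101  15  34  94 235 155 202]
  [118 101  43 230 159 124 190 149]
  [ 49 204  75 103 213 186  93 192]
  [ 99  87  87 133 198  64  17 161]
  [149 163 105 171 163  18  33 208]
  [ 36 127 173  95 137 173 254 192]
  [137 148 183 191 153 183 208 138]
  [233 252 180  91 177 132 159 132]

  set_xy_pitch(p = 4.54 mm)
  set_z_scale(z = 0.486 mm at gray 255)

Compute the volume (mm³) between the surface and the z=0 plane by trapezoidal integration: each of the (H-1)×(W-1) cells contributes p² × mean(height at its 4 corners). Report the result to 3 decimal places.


height_mm = gray/255 × 0.486; cell vol = 4.54² × mean(4 corners)
unit = 4.54² × 0.486 / (4×255) = 0.00982082 mm³ per gray-sum
row 0: Σ corner-gray over 7 cells = 3437  → 33.7542
row 1: Σ corner-gray over 7 cells = 3950  → 38.7922
row 2: Σ corner-gray over 7 cells = 3421  → 33.5970
row 3: Σ corner-gray over 7 cells = 3095  → 30.3954
row 4: Σ corner-gray over 7 cells = 3809  → 37.4075
row 5: Σ corner-gray over 7 cells = 4553  → 44.7142
row 6: Σ corner-gray over 7 cells = 4754  → 46.6882
Σ rows: total corner-gray = 27019  → 265.3488 mm³

265.349


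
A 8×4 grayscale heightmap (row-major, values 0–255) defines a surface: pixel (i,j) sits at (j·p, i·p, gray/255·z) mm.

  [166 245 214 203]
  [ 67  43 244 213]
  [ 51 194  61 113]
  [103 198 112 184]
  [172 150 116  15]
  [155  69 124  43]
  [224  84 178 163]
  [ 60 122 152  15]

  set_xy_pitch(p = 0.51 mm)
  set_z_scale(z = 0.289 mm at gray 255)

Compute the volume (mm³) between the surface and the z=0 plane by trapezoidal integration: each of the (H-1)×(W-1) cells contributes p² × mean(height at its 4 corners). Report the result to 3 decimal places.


height_mm = gray/255 × 0.289; cell vol = 0.51² × mean(4 corners)
unit = 0.51² × 0.289 / (4×255) = 7.3695e-05 mm³ per gray-sum
row 0: Σ corner-gray over 3 cells = 2141  → 0.1578
row 1: Σ corner-gray over 3 cells = 1528  → 0.1126
row 2: Σ corner-gray over 3 cells = 1581  → 0.1165
row 3: Σ corner-gray over 3 cells = 1626  → 0.1198
row 4: Σ corner-gray over 3 cells = 1303  → 0.0960
row 5: Σ corner-gray over 3 cells = 1495  → 0.1102
row 6: Σ corner-gray over 3 cells = 1534  → 0.1130
Σ rows: total corner-gray = 11208  → 0.8260 mm³

0.826


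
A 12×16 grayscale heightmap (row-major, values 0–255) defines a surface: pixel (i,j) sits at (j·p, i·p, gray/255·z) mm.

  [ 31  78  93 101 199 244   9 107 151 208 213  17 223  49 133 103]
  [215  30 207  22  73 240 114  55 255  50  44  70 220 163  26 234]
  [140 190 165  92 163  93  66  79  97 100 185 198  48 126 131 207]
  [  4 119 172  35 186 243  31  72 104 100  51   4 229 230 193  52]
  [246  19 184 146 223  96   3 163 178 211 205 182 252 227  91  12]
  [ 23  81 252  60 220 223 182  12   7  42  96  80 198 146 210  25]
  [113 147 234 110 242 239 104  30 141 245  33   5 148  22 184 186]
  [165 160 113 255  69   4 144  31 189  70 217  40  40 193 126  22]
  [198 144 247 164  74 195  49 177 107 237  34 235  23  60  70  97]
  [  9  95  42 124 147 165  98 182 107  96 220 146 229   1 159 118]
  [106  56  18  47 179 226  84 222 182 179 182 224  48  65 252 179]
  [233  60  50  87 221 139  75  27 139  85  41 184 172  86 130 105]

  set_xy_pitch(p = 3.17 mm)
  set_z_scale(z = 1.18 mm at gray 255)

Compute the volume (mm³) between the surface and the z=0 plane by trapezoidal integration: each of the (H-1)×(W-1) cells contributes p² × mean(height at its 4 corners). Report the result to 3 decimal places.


983.027

height_mm = gray/255 × 1.18; cell vol = 3.17² × mean(4 corners)
unit = 3.17² × 1.18 / (4×255) = 0.0116252 mm³ per gray-sum
row 0: Σ corner-gray over 15 cells = 7371  → 85.6893
row 1: Σ corner-gray over 15 cells = 7400  → 86.0265
row 2: Σ corner-gray over 15 cells = 7407  → 86.1078
row 3: Σ corner-gray over 15 cells = 8212  → 95.4661
row 4: Σ corner-gray over 15 cells = 8284  → 96.3031
row 5: Σ corner-gray over 15 cells = 7733  → 89.8977
row 6: Σ corner-gray over 15 cells = 7556  → 87.8400
row 7: Σ corner-gray over 15 cells = 7416  → 86.2125
row 8: Σ corner-gray over 15 cells = 7676  → 89.2350
row 9: Σ corner-gray over 15 cells = 7962  → 92.5598
row 10: Σ corner-gray over 15 cells = 7543  → 87.6889
Σ rows: total corner-gray = 84560  → 983.0267 mm³


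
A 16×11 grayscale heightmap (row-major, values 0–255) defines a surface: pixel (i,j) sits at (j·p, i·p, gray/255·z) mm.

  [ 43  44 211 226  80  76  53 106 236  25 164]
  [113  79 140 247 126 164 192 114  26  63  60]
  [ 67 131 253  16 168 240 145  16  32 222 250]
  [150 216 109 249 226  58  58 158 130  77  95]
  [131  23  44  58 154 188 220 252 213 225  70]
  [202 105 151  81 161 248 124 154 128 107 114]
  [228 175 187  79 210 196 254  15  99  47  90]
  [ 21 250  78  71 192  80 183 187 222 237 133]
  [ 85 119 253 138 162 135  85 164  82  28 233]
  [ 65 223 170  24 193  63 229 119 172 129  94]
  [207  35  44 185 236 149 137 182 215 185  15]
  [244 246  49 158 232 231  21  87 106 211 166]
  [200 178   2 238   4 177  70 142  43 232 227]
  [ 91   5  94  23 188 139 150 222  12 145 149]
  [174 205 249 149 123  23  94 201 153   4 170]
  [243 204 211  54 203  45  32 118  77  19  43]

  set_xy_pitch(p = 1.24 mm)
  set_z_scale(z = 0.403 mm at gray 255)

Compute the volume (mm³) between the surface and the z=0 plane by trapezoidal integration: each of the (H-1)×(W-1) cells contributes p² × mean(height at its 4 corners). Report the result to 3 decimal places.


49.986

height_mm = gray/255 × 0.403; cell vol = 1.24² × mean(4 corners)
unit = 1.24² × 0.403 / (4×255) = 0.000607503 mm³ per gray-sum
row 0: Σ corner-gray over 10 cells = 4796  → 2.9136
row 1: Σ corner-gray over 10 cells = 5238  → 3.1821
row 2: Σ corner-gray over 10 cells = 5570  → 3.3838
row 3: Σ corner-gray over 10 cells = 5762  → 3.5004
row 4: Σ corner-gray over 10 cells = 5789  → 3.5168
row 5: Σ corner-gray over 10 cells = 5676  → 3.4482
row 6: Σ corner-gray over 10 cells = 5996  → 3.6426
row 7: Σ corner-gray over 10 cells = 5804  → 3.5259
row 8: Σ corner-gray over 10 cells = 5453  → 3.3127
row 9: Σ corner-gray over 10 cells = 5761  → 3.4998
row 10: Σ corner-gray over 10 cells = 6050  → 3.6754
row 11: Σ corner-gray over 10 cells = 5691  → 3.4573
row 12: Σ corner-gray over 10 cells = 4795  → 2.9130
row 13: Σ corner-gray over 10 cells = 4942  → 3.0023
row 14: Σ corner-gray over 10 cells = 4958  → 3.0120
Σ rows: total corner-gray = 82281  → 49.9859 mm³


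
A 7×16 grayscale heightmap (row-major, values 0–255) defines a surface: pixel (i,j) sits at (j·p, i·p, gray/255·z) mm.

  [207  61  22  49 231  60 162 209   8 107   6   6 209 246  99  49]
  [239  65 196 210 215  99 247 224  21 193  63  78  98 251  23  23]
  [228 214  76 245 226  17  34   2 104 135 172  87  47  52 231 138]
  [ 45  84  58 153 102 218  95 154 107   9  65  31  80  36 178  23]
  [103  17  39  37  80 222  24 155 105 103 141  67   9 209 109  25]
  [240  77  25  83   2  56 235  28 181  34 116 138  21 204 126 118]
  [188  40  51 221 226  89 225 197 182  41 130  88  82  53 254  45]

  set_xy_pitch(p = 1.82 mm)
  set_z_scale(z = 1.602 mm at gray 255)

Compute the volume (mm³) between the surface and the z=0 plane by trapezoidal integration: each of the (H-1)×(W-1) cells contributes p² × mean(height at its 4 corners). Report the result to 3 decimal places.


208.685

height_mm = gray/255 × 1.602; cell vol = 1.82² × mean(4 corners)
unit = 1.82² × 1.602 / (4×255) = 0.00520242 mm³ per gray-sum
row 0: Σ corner-gray over 15 cells = 7434  → 38.6748
row 1: Σ corner-gray over 15 cells = 7878  → 40.9846
row 2: Σ corner-gray over 15 cells = 6458  → 33.5972
row 3: Σ corner-gray over 15 cells = 5570  → 28.9775
row 4: Σ corner-gray over 15 cells = 5772  → 30.0283
row 5: Σ corner-gray over 15 cells = 7001  → 36.4221
Σ rows: total corner-gray = 40113  → 208.6845 mm³


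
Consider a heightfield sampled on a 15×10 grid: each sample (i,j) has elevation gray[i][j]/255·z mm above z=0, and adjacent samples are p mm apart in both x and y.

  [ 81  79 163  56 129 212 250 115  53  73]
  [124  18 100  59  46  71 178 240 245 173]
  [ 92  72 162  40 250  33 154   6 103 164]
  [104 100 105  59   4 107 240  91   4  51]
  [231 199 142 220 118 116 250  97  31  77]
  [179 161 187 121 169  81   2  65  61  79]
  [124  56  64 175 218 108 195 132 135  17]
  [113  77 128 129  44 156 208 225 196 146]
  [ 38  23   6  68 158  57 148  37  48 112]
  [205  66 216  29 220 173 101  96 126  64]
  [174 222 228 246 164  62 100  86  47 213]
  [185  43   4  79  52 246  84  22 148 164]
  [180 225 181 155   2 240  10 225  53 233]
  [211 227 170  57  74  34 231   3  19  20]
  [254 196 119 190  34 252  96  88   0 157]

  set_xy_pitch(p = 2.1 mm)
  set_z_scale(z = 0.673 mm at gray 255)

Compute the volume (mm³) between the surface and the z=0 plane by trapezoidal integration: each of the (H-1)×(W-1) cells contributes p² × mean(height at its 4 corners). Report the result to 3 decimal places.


height_mm = gray/255 × 0.673; cell vol = 2.1² × mean(4 corners)
unit = 2.1² × 0.673 / (4×255) = 0.00290974 mm³ per gray-sum
row 0: Σ corner-gray over 9 cells = 4479  → 13.0327
row 1: Σ corner-gray over 9 cells = 4107  → 11.9503
row 2: Σ corner-gray over 9 cells = 3471  → 10.0997
row 3: Σ corner-gray over 9 cells = 4229  → 12.3053
row 4: Σ corner-gray over 9 cells = 4606  → 13.4022
row 5: Σ corner-gray over 9 cells = 4259  → 12.3926
row 6: Σ corner-gray over 9 cells = 4892  → 14.2344
row 7: Σ corner-gray over 9 cells = 3825  → 11.1297
row 8: Σ corner-gray over 9 cells = 3563  → 10.3674
row 9: Σ corner-gray over 9 cells = 5020  → 14.6069
row 10: Σ corner-gray over 9 cells = 4402  → 12.8087
row 11: Σ corner-gray over 9 cells = 4300  → 12.5119
row 12: Σ corner-gray over 9 cells = 4456  → 12.9658
row 13: Σ corner-gray over 9 cells = 4222  → 12.2849
Σ rows: total corner-gray = 59831  → 174.0924 mm³

174.092


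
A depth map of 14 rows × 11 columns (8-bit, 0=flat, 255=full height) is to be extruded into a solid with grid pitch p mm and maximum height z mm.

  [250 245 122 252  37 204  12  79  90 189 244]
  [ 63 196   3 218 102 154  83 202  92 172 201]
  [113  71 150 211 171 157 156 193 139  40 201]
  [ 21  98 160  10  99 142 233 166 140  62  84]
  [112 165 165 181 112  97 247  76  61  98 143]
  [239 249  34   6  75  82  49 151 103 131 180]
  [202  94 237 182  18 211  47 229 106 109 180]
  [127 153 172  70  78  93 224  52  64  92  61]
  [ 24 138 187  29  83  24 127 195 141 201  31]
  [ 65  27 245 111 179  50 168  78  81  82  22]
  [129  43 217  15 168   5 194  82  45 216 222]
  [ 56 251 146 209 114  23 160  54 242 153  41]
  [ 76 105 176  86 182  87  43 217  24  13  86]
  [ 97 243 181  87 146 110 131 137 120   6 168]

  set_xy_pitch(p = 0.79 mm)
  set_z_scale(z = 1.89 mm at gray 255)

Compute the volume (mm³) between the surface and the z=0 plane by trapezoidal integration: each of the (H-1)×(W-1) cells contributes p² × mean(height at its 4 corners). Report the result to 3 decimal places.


height_mm = gray/255 × 1.89; cell vol = 0.79² × mean(4 corners)
unit = 0.79² × 1.89 / (4×255) = 0.00115642 mm³ per gray-sum
row 0: Σ corner-gray over 10 cells = 5662  → 6.5477
row 1: Σ corner-gray over 10 cells = 5598  → 6.4736
row 2: Σ corner-gray over 10 cells = 5215  → 6.0307
row 3: Σ corner-gray over 10 cells = 4984  → 5.7636
row 4: Σ corner-gray over 10 cells = 4838  → 5.5948
row 5: Σ corner-gray over 10 cells = 5027  → 5.8133
row 6: Σ corner-gray over 10 cells = 5032  → 5.8191
row 7: Σ corner-gray over 10 cells = 4489  → 5.1912
row 8: Σ corner-gray over 10 cells = 4434  → 5.1276
row 9: Σ corner-gray over 10 cells = 4450  → 5.1461
row 10: Σ corner-gray over 10 cells = 5122  → 5.9232
row 11: Σ corner-gray over 10 cells = 4829  → 5.5844
row 12: Σ corner-gray over 10 cells = 4615  → 5.3369
Σ rows: total corner-gray = 64295  → 74.3521 mm³

74.352


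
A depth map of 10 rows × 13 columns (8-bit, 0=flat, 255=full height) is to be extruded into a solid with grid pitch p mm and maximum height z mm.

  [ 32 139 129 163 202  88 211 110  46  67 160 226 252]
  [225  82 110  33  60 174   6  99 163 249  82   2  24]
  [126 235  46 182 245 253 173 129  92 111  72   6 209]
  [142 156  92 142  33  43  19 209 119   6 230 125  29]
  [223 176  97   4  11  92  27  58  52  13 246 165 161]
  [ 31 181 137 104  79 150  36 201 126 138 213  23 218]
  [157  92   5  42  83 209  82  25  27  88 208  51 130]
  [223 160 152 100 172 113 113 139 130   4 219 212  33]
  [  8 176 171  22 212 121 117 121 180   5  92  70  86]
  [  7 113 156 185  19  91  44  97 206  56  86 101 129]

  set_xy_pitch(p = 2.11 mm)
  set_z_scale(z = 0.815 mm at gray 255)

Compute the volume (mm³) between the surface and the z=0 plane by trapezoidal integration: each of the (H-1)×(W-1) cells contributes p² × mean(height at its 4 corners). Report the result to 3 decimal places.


height_mm = gray/255 × 0.815; cell vol = 2.11² × mean(4 corners)
unit = 2.11² × 0.815 / (4×255) = 0.00355732 mm³ per gray-sum
row 0: Σ corner-gray over 12 cells = 5735  → 20.4012
row 1: Σ corner-gray over 12 cells = 5792  → 20.6040
row 2: Σ corner-gray over 12 cells = 5942  → 21.1376
row 3: Σ corner-gray over 12 cells = 4785  → 17.0218
row 4: Σ corner-gray over 12 cells = 5291  → 18.8218
row 5: Σ corner-gray over 12 cells = 5136  → 18.2704
row 6: Σ corner-gray over 12 cells = 5395  → 19.1917
row 7: Σ corner-gray over 12 cells = 5952  → 21.1731
row 8: Σ corner-gray over 12 cells = 5112  → 18.1850
Σ rows: total corner-gray = 49140  → 174.8065 mm³

174.806


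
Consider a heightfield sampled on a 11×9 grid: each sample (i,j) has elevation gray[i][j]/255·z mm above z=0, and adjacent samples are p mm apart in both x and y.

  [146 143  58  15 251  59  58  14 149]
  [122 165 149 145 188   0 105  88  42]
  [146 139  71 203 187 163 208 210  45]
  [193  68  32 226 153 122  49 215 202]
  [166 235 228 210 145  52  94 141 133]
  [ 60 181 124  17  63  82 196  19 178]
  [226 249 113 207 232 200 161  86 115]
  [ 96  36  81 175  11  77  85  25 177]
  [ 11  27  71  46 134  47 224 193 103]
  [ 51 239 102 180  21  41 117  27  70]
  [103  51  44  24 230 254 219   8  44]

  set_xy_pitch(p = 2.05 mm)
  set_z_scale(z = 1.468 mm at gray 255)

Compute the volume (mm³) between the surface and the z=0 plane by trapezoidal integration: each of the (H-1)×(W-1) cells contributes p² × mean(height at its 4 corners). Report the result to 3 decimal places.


height_mm = gray/255 × 1.468; cell vol = 2.05² × mean(4 corners)
unit = 2.05² × 1.468 / (4×255) = 0.0060483 mm³ per gray-sum
row 0: Σ corner-gray over 8 cells = 3335  → 20.1711
row 1: Σ corner-gray over 8 cells = 4397  → 26.5944
row 2: Σ corner-gray over 8 cells = 4678  → 28.2940
row 3: Σ corner-gray over 8 cells = 4634  → 28.0278
row 4: Σ corner-gray over 8 cells = 4111  → 24.8646
row 5: Σ corner-gray over 8 cells = 4439  → 26.8484
row 6: Σ corner-gray over 8 cells = 4090  → 24.7376
row 7: Σ corner-gray over 8 cells = 2851  → 17.2437
row 8: Σ corner-gray over 8 cells = 3173  → 19.1913
row 9: Σ corner-gray over 8 cells = 3382  → 20.4554
Σ rows: total corner-gray = 39090  → 236.4282 mm³

236.428


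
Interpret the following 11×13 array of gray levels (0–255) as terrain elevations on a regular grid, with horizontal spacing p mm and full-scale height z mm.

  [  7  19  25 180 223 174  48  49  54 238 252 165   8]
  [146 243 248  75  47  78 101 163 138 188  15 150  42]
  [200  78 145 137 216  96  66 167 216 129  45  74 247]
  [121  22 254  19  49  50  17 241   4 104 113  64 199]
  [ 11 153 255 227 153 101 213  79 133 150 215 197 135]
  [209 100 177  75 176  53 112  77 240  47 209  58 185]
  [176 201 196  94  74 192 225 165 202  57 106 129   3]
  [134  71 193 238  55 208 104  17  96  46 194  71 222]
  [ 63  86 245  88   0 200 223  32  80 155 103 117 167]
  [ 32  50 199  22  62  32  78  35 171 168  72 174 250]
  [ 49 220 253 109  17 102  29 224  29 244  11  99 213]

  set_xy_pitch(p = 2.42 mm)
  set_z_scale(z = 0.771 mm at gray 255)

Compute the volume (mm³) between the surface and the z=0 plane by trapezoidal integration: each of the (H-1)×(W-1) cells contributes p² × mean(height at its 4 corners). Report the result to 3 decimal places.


265.609

height_mm = gray/255 × 0.771; cell vol = 2.42² × mean(4 corners)
unit = 2.42² × 0.771 / (4×255) = 0.00442675 mm³ per gray-sum
row 0: Σ corner-gray over 12 cells = 5949  → 26.3347
row 1: Σ corner-gray over 12 cells = 6265  → 27.7336
row 2: Σ corner-gray over 12 cells = 5379  → 23.8115
row 3: Σ corner-gray over 12 cells = 6092  → 26.9678
row 4: Σ corner-gray over 12 cells = 6940  → 30.7216
row 5: Σ corner-gray over 12 cells = 6503  → 28.7872
row 6: Σ corner-gray over 12 cells = 6403  → 28.3445
row 7: Σ corner-gray over 12 cells = 5830  → 25.8079
row 8: Σ corner-gray over 12 cells = 5296  → 23.4441
row 9: Σ corner-gray over 12 cells = 5344  → 23.6565
Σ rows: total corner-gray = 60001  → 265.6094 mm³


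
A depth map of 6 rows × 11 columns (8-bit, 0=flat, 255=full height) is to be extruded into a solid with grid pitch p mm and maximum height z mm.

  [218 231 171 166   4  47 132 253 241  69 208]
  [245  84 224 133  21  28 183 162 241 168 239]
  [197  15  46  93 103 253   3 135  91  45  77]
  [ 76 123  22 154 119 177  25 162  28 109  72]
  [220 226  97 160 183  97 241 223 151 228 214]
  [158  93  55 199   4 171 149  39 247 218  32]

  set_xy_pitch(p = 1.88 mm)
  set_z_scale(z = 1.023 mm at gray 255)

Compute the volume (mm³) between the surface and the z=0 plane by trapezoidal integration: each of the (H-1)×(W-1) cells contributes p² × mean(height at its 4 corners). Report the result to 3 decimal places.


height_mm = gray/255 × 1.023; cell vol = 1.88² × mean(4 corners)
unit = 1.88² × 1.023 / (4×255) = 0.0035448 mm³ per gray-sum
row 0: Σ corner-gray over 10 cells = 6026  → 21.3609
row 1: Σ corner-gray over 10 cells = 4814  → 17.0646
row 2: Σ corner-gray over 10 cells = 3828  → 13.5695
row 3: Σ corner-gray over 10 cells = 5632  → 19.9643
row 4: Σ corner-gray over 10 cells = 6186  → 21.9281
Σ rows: total corner-gray = 26486  → 93.8874 mm³

93.887


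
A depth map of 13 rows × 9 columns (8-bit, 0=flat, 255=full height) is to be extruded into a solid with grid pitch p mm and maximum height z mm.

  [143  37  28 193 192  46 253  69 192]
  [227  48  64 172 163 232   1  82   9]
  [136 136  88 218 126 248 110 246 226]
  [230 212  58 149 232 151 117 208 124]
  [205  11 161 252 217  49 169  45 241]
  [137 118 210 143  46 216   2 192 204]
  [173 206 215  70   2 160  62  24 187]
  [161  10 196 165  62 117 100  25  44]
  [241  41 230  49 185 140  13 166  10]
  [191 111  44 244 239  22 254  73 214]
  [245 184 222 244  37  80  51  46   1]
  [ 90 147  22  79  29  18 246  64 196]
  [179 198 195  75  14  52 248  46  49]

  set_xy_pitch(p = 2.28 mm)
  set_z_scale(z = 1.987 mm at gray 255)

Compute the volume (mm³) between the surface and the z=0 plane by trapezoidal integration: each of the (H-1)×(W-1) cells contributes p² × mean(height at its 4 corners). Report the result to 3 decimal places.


height_mm = gray/255 × 1.987; cell vol = 2.28² × mean(4 corners)
unit = 2.28² × 1.987 / (4×255) = 0.0101267 mm³ per gray-sum
row 0: Σ corner-gray over 8 cells = 3731  → 37.7827
row 1: Σ corner-gray over 8 cells = 4466  → 45.2258
row 2: Σ corner-gray over 8 cells = 5314  → 53.8132
row 3: Σ corner-gray over 8 cells = 4862  → 49.2360
row 4: Σ corner-gray over 8 cells = 4449  → 45.0536
row 5: Σ corner-gray over 8 cells = 4033  → 40.8409
row 6: Σ corner-gray over 8 cells = 3393  → 34.3598
row 7: Σ corner-gray over 8 cells = 3454  → 34.9776
row 8: Σ corner-gray over 8 cells = 4278  → 43.3220
row 9: Σ corner-gray over 8 cells = 4353  → 44.0815
row 10: Σ corner-gray over 8 cells = 3470  → 35.1396
row 11: Σ corner-gray over 8 cells = 3380  → 34.2282
Σ rows: total corner-gray = 49183  → 498.0608 mm³

498.061
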